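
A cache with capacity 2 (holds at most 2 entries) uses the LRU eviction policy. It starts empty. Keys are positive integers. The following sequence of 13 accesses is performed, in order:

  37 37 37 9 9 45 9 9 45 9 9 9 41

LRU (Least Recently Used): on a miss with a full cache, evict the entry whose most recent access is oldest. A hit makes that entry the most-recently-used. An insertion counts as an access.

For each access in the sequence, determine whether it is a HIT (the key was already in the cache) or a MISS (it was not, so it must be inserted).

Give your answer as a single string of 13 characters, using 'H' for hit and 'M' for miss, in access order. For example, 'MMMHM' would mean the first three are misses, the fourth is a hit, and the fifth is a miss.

Answer: MHHMHMHHHHHHM

Derivation:
LRU simulation (capacity=2):
  1. access 37: MISS. Cache (LRU->MRU): [37]
  2. access 37: HIT. Cache (LRU->MRU): [37]
  3. access 37: HIT. Cache (LRU->MRU): [37]
  4. access 9: MISS. Cache (LRU->MRU): [37 9]
  5. access 9: HIT. Cache (LRU->MRU): [37 9]
  6. access 45: MISS, evict 37. Cache (LRU->MRU): [9 45]
  7. access 9: HIT. Cache (LRU->MRU): [45 9]
  8. access 9: HIT. Cache (LRU->MRU): [45 9]
  9. access 45: HIT. Cache (LRU->MRU): [9 45]
  10. access 9: HIT. Cache (LRU->MRU): [45 9]
  11. access 9: HIT. Cache (LRU->MRU): [45 9]
  12. access 9: HIT. Cache (LRU->MRU): [45 9]
  13. access 41: MISS, evict 45. Cache (LRU->MRU): [9 41]
Total: 9 hits, 4 misses, 2 evictions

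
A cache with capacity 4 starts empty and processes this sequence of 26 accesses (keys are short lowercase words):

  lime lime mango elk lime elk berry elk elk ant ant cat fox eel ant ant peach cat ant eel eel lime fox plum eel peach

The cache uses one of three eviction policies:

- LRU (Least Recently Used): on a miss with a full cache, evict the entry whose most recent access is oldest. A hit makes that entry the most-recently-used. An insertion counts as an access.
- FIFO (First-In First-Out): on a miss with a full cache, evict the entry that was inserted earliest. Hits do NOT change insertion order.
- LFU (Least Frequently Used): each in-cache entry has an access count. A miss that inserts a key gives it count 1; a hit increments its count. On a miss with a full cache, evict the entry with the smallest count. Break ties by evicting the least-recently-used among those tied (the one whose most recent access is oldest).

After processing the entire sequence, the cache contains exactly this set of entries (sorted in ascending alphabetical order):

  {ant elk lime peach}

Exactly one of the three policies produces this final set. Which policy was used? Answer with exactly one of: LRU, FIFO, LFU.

Answer: LFU

Derivation:
Simulating under each policy and comparing final sets:
  LRU: final set = {eel fox peach plum} -> differs
  FIFO: final set = {eel fox peach plum} -> differs
  LFU: final set = {ant elk lime peach} -> MATCHES target
Only LFU produces the target set.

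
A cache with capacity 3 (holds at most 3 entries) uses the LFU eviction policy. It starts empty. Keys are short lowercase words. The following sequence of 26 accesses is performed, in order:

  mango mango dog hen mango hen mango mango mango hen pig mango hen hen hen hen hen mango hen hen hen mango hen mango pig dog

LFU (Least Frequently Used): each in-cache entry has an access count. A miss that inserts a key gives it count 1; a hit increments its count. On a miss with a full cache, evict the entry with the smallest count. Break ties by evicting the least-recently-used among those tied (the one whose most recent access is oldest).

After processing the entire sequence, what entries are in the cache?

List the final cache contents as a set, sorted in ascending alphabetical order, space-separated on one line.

LFU simulation (capacity=3):
  1. access mango: MISS. Cache: [mango(c=1)]
  2. access mango: HIT, count now 2. Cache: [mango(c=2)]
  3. access dog: MISS. Cache: [dog(c=1) mango(c=2)]
  4. access hen: MISS. Cache: [dog(c=1) hen(c=1) mango(c=2)]
  5. access mango: HIT, count now 3. Cache: [dog(c=1) hen(c=1) mango(c=3)]
  6. access hen: HIT, count now 2. Cache: [dog(c=1) hen(c=2) mango(c=3)]
  7. access mango: HIT, count now 4. Cache: [dog(c=1) hen(c=2) mango(c=4)]
  8. access mango: HIT, count now 5. Cache: [dog(c=1) hen(c=2) mango(c=5)]
  9. access mango: HIT, count now 6. Cache: [dog(c=1) hen(c=2) mango(c=6)]
  10. access hen: HIT, count now 3. Cache: [dog(c=1) hen(c=3) mango(c=6)]
  11. access pig: MISS, evict dog(c=1). Cache: [pig(c=1) hen(c=3) mango(c=6)]
  12. access mango: HIT, count now 7. Cache: [pig(c=1) hen(c=3) mango(c=7)]
  13. access hen: HIT, count now 4. Cache: [pig(c=1) hen(c=4) mango(c=7)]
  14. access hen: HIT, count now 5. Cache: [pig(c=1) hen(c=5) mango(c=7)]
  15. access hen: HIT, count now 6. Cache: [pig(c=1) hen(c=6) mango(c=7)]
  16. access hen: HIT, count now 7. Cache: [pig(c=1) mango(c=7) hen(c=7)]
  17. access hen: HIT, count now 8. Cache: [pig(c=1) mango(c=7) hen(c=8)]
  18. access mango: HIT, count now 8. Cache: [pig(c=1) hen(c=8) mango(c=8)]
  19. access hen: HIT, count now 9. Cache: [pig(c=1) mango(c=8) hen(c=9)]
  20. access hen: HIT, count now 10. Cache: [pig(c=1) mango(c=8) hen(c=10)]
  21. access hen: HIT, count now 11. Cache: [pig(c=1) mango(c=8) hen(c=11)]
  22. access mango: HIT, count now 9. Cache: [pig(c=1) mango(c=9) hen(c=11)]
  23. access hen: HIT, count now 12. Cache: [pig(c=1) mango(c=9) hen(c=12)]
  24. access mango: HIT, count now 10. Cache: [pig(c=1) mango(c=10) hen(c=12)]
  25. access pig: HIT, count now 2. Cache: [pig(c=2) mango(c=10) hen(c=12)]
  26. access dog: MISS, evict pig(c=2). Cache: [dog(c=1) mango(c=10) hen(c=12)]
Total: 21 hits, 5 misses, 2 evictions

Answer: dog hen mango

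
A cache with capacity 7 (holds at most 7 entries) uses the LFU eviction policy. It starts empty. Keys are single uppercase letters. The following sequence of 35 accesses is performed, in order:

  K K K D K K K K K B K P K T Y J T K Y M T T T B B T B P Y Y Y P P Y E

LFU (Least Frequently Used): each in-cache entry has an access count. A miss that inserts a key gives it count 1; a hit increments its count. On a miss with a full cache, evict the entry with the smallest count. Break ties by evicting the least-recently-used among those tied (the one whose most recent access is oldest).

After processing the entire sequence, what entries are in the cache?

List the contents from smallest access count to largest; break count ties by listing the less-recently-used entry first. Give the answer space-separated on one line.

LFU simulation (capacity=7):
  1. access K: MISS. Cache: [K(c=1)]
  2. access K: HIT, count now 2. Cache: [K(c=2)]
  3. access K: HIT, count now 3. Cache: [K(c=3)]
  4. access D: MISS. Cache: [D(c=1) K(c=3)]
  5. access K: HIT, count now 4. Cache: [D(c=1) K(c=4)]
  6. access K: HIT, count now 5. Cache: [D(c=1) K(c=5)]
  7. access K: HIT, count now 6. Cache: [D(c=1) K(c=6)]
  8. access K: HIT, count now 7. Cache: [D(c=1) K(c=7)]
  9. access K: HIT, count now 8. Cache: [D(c=1) K(c=8)]
  10. access B: MISS. Cache: [D(c=1) B(c=1) K(c=8)]
  11. access K: HIT, count now 9. Cache: [D(c=1) B(c=1) K(c=9)]
  12. access P: MISS. Cache: [D(c=1) B(c=1) P(c=1) K(c=9)]
  13. access K: HIT, count now 10. Cache: [D(c=1) B(c=1) P(c=1) K(c=10)]
  14. access T: MISS. Cache: [D(c=1) B(c=1) P(c=1) T(c=1) K(c=10)]
  15. access Y: MISS. Cache: [D(c=1) B(c=1) P(c=1) T(c=1) Y(c=1) K(c=10)]
  16. access J: MISS. Cache: [D(c=1) B(c=1) P(c=1) T(c=1) Y(c=1) J(c=1) K(c=10)]
  17. access T: HIT, count now 2. Cache: [D(c=1) B(c=1) P(c=1) Y(c=1) J(c=1) T(c=2) K(c=10)]
  18. access K: HIT, count now 11. Cache: [D(c=1) B(c=1) P(c=1) Y(c=1) J(c=1) T(c=2) K(c=11)]
  19. access Y: HIT, count now 2. Cache: [D(c=1) B(c=1) P(c=1) J(c=1) T(c=2) Y(c=2) K(c=11)]
  20. access M: MISS, evict D(c=1). Cache: [B(c=1) P(c=1) J(c=1) M(c=1) T(c=2) Y(c=2) K(c=11)]
  21. access T: HIT, count now 3. Cache: [B(c=1) P(c=1) J(c=1) M(c=1) Y(c=2) T(c=3) K(c=11)]
  22. access T: HIT, count now 4. Cache: [B(c=1) P(c=1) J(c=1) M(c=1) Y(c=2) T(c=4) K(c=11)]
  23. access T: HIT, count now 5. Cache: [B(c=1) P(c=1) J(c=1) M(c=1) Y(c=2) T(c=5) K(c=11)]
  24. access B: HIT, count now 2. Cache: [P(c=1) J(c=1) M(c=1) Y(c=2) B(c=2) T(c=5) K(c=11)]
  25. access B: HIT, count now 3. Cache: [P(c=1) J(c=1) M(c=1) Y(c=2) B(c=3) T(c=5) K(c=11)]
  26. access T: HIT, count now 6. Cache: [P(c=1) J(c=1) M(c=1) Y(c=2) B(c=3) T(c=6) K(c=11)]
  27. access B: HIT, count now 4. Cache: [P(c=1) J(c=1) M(c=1) Y(c=2) B(c=4) T(c=6) K(c=11)]
  28. access P: HIT, count now 2. Cache: [J(c=1) M(c=1) Y(c=2) P(c=2) B(c=4) T(c=6) K(c=11)]
  29. access Y: HIT, count now 3. Cache: [J(c=1) M(c=1) P(c=2) Y(c=3) B(c=4) T(c=6) K(c=11)]
  30. access Y: HIT, count now 4. Cache: [J(c=1) M(c=1) P(c=2) B(c=4) Y(c=4) T(c=6) K(c=11)]
  31. access Y: HIT, count now 5. Cache: [J(c=1) M(c=1) P(c=2) B(c=4) Y(c=5) T(c=6) K(c=11)]
  32. access P: HIT, count now 3. Cache: [J(c=1) M(c=1) P(c=3) B(c=4) Y(c=5) T(c=6) K(c=11)]
  33. access P: HIT, count now 4. Cache: [J(c=1) M(c=1) B(c=4) P(c=4) Y(c=5) T(c=6) K(c=11)]
  34. access Y: HIT, count now 6. Cache: [J(c=1) M(c=1) B(c=4) P(c=4) T(c=6) Y(c=6) K(c=11)]
  35. access E: MISS, evict J(c=1). Cache: [M(c=1) E(c=1) B(c=4) P(c=4) T(c=6) Y(c=6) K(c=11)]
Total: 26 hits, 9 misses, 2 evictions

Answer: M E B P T Y K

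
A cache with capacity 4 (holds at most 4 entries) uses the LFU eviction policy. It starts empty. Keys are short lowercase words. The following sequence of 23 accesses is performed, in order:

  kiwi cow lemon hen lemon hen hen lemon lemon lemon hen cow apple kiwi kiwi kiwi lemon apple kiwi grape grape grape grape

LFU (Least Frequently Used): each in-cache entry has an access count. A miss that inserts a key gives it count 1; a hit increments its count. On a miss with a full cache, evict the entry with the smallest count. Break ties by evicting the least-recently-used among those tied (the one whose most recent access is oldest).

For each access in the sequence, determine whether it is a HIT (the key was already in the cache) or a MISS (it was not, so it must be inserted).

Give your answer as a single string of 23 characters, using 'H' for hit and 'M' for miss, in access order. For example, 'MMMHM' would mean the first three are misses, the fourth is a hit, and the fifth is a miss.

LFU simulation (capacity=4):
  1. access kiwi: MISS. Cache: [kiwi(c=1)]
  2. access cow: MISS. Cache: [kiwi(c=1) cow(c=1)]
  3. access lemon: MISS. Cache: [kiwi(c=1) cow(c=1) lemon(c=1)]
  4. access hen: MISS. Cache: [kiwi(c=1) cow(c=1) lemon(c=1) hen(c=1)]
  5. access lemon: HIT, count now 2. Cache: [kiwi(c=1) cow(c=1) hen(c=1) lemon(c=2)]
  6. access hen: HIT, count now 2. Cache: [kiwi(c=1) cow(c=1) lemon(c=2) hen(c=2)]
  7. access hen: HIT, count now 3. Cache: [kiwi(c=1) cow(c=1) lemon(c=2) hen(c=3)]
  8. access lemon: HIT, count now 3. Cache: [kiwi(c=1) cow(c=1) hen(c=3) lemon(c=3)]
  9. access lemon: HIT, count now 4. Cache: [kiwi(c=1) cow(c=1) hen(c=3) lemon(c=4)]
  10. access lemon: HIT, count now 5. Cache: [kiwi(c=1) cow(c=1) hen(c=3) lemon(c=5)]
  11. access hen: HIT, count now 4. Cache: [kiwi(c=1) cow(c=1) hen(c=4) lemon(c=5)]
  12. access cow: HIT, count now 2. Cache: [kiwi(c=1) cow(c=2) hen(c=4) lemon(c=5)]
  13. access apple: MISS, evict kiwi(c=1). Cache: [apple(c=1) cow(c=2) hen(c=4) lemon(c=5)]
  14. access kiwi: MISS, evict apple(c=1). Cache: [kiwi(c=1) cow(c=2) hen(c=4) lemon(c=5)]
  15. access kiwi: HIT, count now 2. Cache: [cow(c=2) kiwi(c=2) hen(c=4) lemon(c=5)]
  16. access kiwi: HIT, count now 3. Cache: [cow(c=2) kiwi(c=3) hen(c=4) lemon(c=5)]
  17. access lemon: HIT, count now 6. Cache: [cow(c=2) kiwi(c=3) hen(c=4) lemon(c=6)]
  18. access apple: MISS, evict cow(c=2). Cache: [apple(c=1) kiwi(c=3) hen(c=4) lemon(c=6)]
  19. access kiwi: HIT, count now 4. Cache: [apple(c=1) hen(c=4) kiwi(c=4) lemon(c=6)]
  20. access grape: MISS, evict apple(c=1). Cache: [grape(c=1) hen(c=4) kiwi(c=4) lemon(c=6)]
  21. access grape: HIT, count now 2. Cache: [grape(c=2) hen(c=4) kiwi(c=4) lemon(c=6)]
  22. access grape: HIT, count now 3. Cache: [grape(c=3) hen(c=4) kiwi(c=4) lemon(c=6)]
  23. access grape: HIT, count now 4. Cache: [hen(c=4) kiwi(c=4) grape(c=4) lemon(c=6)]
Total: 15 hits, 8 misses, 4 evictions

Answer: MMMMHHHHHHHHMMHHHMHMHHH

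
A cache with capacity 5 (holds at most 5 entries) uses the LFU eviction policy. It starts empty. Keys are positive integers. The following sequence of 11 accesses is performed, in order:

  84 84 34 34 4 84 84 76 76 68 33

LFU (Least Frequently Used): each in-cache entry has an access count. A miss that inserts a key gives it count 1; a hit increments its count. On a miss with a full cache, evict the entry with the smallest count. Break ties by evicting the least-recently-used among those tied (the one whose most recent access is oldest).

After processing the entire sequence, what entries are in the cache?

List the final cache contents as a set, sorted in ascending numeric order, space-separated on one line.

Answer: 33 34 68 76 84

Derivation:
LFU simulation (capacity=5):
  1. access 84: MISS. Cache: [84(c=1)]
  2. access 84: HIT, count now 2. Cache: [84(c=2)]
  3. access 34: MISS. Cache: [34(c=1) 84(c=2)]
  4. access 34: HIT, count now 2. Cache: [84(c=2) 34(c=2)]
  5. access 4: MISS. Cache: [4(c=1) 84(c=2) 34(c=2)]
  6. access 84: HIT, count now 3. Cache: [4(c=1) 34(c=2) 84(c=3)]
  7. access 84: HIT, count now 4. Cache: [4(c=1) 34(c=2) 84(c=4)]
  8. access 76: MISS. Cache: [4(c=1) 76(c=1) 34(c=2) 84(c=4)]
  9. access 76: HIT, count now 2. Cache: [4(c=1) 34(c=2) 76(c=2) 84(c=4)]
  10. access 68: MISS. Cache: [4(c=1) 68(c=1) 34(c=2) 76(c=2) 84(c=4)]
  11. access 33: MISS, evict 4(c=1). Cache: [68(c=1) 33(c=1) 34(c=2) 76(c=2) 84(c=4)]
Total: 5 hits, 6 misses, 1 evictions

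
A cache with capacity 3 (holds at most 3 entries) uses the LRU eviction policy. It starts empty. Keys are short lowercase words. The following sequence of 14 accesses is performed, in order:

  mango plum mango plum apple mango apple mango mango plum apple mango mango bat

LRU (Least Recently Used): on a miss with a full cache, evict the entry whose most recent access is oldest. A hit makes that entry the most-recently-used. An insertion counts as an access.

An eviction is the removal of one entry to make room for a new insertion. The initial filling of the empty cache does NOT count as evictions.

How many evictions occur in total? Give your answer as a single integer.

LRU simulation (capacity=3):
  1. access mango: MISS. Cache (LRU->MRU): [mango]
  2. access plum: MISS. Cache (LRU->MRU): [mango plum]
  3. access mango: HIT. Cache (LRU->MRU): [plum mango]
  4. access plum: HIT. Cache (LRU->MRU): [mango plum]
  5. access apple: MISS. Cache (LRU->MRU): [mango plum apple]
  6. access mango: HIT. Cache (LRU->MRU): [plum apple mango]
  7. access apple: HIT. Cache (LRU->MRU): [plum mango apple]
  8. access mango: HIT. Cache (LRU->MRU): [plum apple mango]
  9. access mango: HIT. Cache (LRU->MRU): [plum apple mango]
  10. access plum: HIT. Cache (LRU->MRU): [apple mango plum]
  11. access apple: HIT. Cache (LRU->MRU): [mango plum apple]
  12. access mango: HIT. Cache (LRU->MRU): [plum apple mango]
  13. access mango: HIT. Cache (LRU->MRU): [plum apple mango]
  14. access bat: MISS, evict plum. Cache (LRU->MRU): [apple mango bat]
Total: 10 hits, 4 misses, 1 evictions

Answer: 1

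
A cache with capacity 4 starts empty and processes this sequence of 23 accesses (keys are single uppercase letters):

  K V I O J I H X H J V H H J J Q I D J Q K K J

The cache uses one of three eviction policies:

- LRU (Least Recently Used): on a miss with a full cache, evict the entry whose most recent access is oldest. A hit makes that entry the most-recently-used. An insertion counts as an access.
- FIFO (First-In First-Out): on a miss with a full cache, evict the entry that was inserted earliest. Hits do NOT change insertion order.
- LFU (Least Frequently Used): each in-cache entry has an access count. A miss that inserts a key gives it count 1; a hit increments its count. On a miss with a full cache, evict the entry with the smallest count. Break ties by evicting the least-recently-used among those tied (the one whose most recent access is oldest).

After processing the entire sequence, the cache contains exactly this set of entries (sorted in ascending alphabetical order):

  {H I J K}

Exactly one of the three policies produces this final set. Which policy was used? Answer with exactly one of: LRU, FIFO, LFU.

Simulating under each policy and comparing final sets:
  LRU: final set = {D J K Q} -> differs
  FIFO: final set = {D I J K} -> differs
  LFU: final set = {H I J K} -> MATCHES target
Only LFU produces the target set.

Answer: LFU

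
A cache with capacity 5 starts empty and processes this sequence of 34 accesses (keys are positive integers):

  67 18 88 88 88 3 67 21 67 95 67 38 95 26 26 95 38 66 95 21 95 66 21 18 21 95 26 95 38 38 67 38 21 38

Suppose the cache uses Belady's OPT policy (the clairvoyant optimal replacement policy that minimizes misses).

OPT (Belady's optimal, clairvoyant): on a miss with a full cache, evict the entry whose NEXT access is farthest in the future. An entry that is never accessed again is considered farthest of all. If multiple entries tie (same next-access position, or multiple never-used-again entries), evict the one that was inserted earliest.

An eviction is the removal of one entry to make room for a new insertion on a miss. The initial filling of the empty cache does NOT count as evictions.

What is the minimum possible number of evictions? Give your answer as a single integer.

Answer: 6

Derivation:
OPT (Belady) simulation (capacity=5):
  1. access 67: MISS. Cache: [67]
  2. access 18: MISS. Cache: [67 18]
  3. access 88: MISS. Cache: [67 18 88]
  4. access 88: HIT. Next use of 88: step 5. Cache: [67 18 88]
  5. access 88: HIT. Next use of 88: never. Cache: [67 18 88]
  6. access 3: MISS. Cache: [67 18 88 3]
  7. access 67: HIT. Next use of 67: step 9. Cache: [67 18 88 3]
  8. access 21: MISS. Cache: [67 18 88 3 21]
  9. access 67: HIT. Next use of 67: step 11. Cache: [67 18 88 3 21]
  10. access 95: MISS, evict 88 (next use: never). Cache: [67 18 3 21 95]
  11. access 67: HIT. Next use of 67: step 31. Cache: [67 18 3 21 95]
  12. access 38: MISS, evict 3 (next use: never). Cache: [67 18 21 95 38]
  13. access 95: HIT. Next use of 95: step 16. Cache: [67 18 21 95 38]
  14. access 26: MISS, evict 67 (next use: step 31). Cache: [18 21 95 38 26]
  15. access 26: HIT. Next use of 26: step 27. Cache: [18 21 95 38 26]
  16. access 95: HIT. Next use of 95: step 19. Cache: [18 21 95 38 26]
  17. access 38: HIT. Next use of 38: step 29. Cache: [18 21 95 38 26]
  18. access 66: MISS, evict 38 (next use: step 29). Cache: [18 21 95 26 66]
  19. access 95: HIT. Next use of 95: step 21. Cache: [18 21 95 26 66]
  20. access 21: HIT. Next use of 21: step 23. Cache: [18 21 95 26 66]
  21. access 95: HIT. Next use of 95: step 26. Cache: [18 21 95 26 66]
  22. access 66: HIT. Next use of 66: never. Cache: [18 21 95 26 66]
  23. access 21: HIT. Next use of 21: step 25. Cache: [18 21 95 26 66]
  24. access 18: HIT. Next use of 18: never. Cache: [18 21 95 26 66]
  25. access 21: HIT. Next use of 21: step 33. Cache: [18 21 95 26 66]
  26. access 95: HIT. Next use of 95: step 28. Cache: [18 21 95 26 66]
  27. access 26: HIT. Next use of 26: never. Cache: [18 21 95 26 66]
  28. access 95: HIT. Next use of 95: never. Cache: [18 21 95 26 66]
  29. access 38: MISS, evict 18 (next use: never). Cache: [21 95 26 66 38]
  30. access 38: HIT. Next use of 38: step 32. Cache: [21 95 26 66 38]
  31. access 67: MISS, evict 95 (next use: never). Cache: [21 26 66 38 67]
  32. access 38: HIT. Next use of 38: step 34. Cache: [21 26 66 38 67]
  33. access 21: HIT. Next use of 21: never. Cache: [21 26 66 38 67]
  34. access 38: HIT. Next use of 38: never. Cache: [21 26 66 38 67]
Total: 23 hits, 11 misses, 6 evictions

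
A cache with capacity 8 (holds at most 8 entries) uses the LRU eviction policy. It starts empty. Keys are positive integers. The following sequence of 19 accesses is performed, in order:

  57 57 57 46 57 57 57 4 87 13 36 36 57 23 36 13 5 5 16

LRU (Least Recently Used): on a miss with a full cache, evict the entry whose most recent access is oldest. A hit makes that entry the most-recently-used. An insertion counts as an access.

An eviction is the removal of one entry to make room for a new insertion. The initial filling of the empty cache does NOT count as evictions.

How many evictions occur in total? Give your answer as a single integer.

LRU simulation (capacity=8):
  1. access 57: MISS. Cache (LRU->MRU): [57]
  2. access 57: HIT. Cache (LRU->MRU): [57]
  3. access 57: HIT. Cache (LRU->MRU): [57]
  4. access 46: MISS. Cache (LRU->MRU): [57 46]
  5. access 57: HIT. Cache (LRU->MRU): [46 57]
  6. access 57: HIT. Cache (LRU->MRU): [46 57]
  7. access 57: HIT. Cache (LRU->MRU): [46 57]
  8. access 4: MISS. Cache (LRU->MRU): [46 57 4]
  9. access 87: MISS. Cache (LRU->MRU): [46 57 4 87]
  10. access 13: MISS. Cache (LRU->MRU): [46 57 4 87 13]
  11. access 36: MISS. Cache (LRU->MRU): [46 57 4 87 13 36]
  12. access 36: HIT. Cache (LRU->MRU): [46 57 4 87 13 36]
  13. access 57: HIT. Cache (LRU->MRU): [46 4 87 13 36 57]
  14. access 23: MISS. Cache (LRU->MRU): [46 4 87 13 36 57 23]
  15. access 36: HIT. Cache (LRU->MRU): [46 4 87 13 57 23 36]
  16. access 13: HIT. Cache (LRU->MRU): [46 4 87 57 23 36 13]
  17. access 5: MISS. Cache (LRU->MRU): [46 4 87 57 23 36 13 5]
  18. access 5: HIT. Cache (LRU->MRU): [46 4 87 57 23 36 13 5]
  19. access 16: MISS, evict 46. Cache (LRU->MRU): [4 87 57 23 36 13 5 16]
Total: 10 hits, 9 misses, 1 evictions

Answer: 1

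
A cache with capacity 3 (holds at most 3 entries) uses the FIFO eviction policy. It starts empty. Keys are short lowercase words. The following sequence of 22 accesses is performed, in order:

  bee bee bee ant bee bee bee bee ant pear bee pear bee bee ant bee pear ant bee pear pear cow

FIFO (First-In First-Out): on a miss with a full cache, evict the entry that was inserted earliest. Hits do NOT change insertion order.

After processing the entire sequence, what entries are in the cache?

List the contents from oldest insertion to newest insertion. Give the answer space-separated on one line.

FIFO simulation (capacity=3):
  1. access bee: MISS. Cache (old->new): [bee]
  2. access bee: HIT. Cache (old->new): [bee]
  3. access bee: HIT. Cache (old->new): [bee]
  4. access ant: MISS. Cache (old->new): [bee ant]
  5. access bee: HIT. Cache (old->new): [bee ant]
  6. access bee: HIT. Cache (old->new): [bee ant]
  7. access bee: HIT. Cache (old->new): [bee ant]
  8. access bee: HIT. Cache (old->new): [bee ant]
  9. access ant: HIT. Cache (old->new): [bee ant]
  10. access pear: MISS. Cache (old->new): [bee ant pear]
  11. access bee: HIT. Cache (old->new): [bee ant pear]
  12. access pear: HIT. Cache (old->new): [bee ant pear]
  13. access bee: HIT. Cache (old->new): [bee ant pear]
  14. access bee: HIT. Cache (old->new): [bee ant pear]
  15. access ant: HIT. Cache (old->new): [bee ant pear]
  16. access bee: HIT. Cache (old->new): [bee ant pear]
  17. access pear: HIT. Cache (old->new): [bee ant pear]
  18. access ant: HIT. Cache (old->new): [bee ant pear]
  19. access bee: HIT. Cache (old->new): [bee ant pear]
  20. access pear: HIT. Cache (old->new): [bee ant pear]
  21. access pear: HIT. Cache (old->new): [bee ant pear]
  22. access cow: MISS, evict bee. Cache (old->new): [ant pear cow]
Total: 18 hits, 4 misses, 1 evictions

Answer: ant pear cow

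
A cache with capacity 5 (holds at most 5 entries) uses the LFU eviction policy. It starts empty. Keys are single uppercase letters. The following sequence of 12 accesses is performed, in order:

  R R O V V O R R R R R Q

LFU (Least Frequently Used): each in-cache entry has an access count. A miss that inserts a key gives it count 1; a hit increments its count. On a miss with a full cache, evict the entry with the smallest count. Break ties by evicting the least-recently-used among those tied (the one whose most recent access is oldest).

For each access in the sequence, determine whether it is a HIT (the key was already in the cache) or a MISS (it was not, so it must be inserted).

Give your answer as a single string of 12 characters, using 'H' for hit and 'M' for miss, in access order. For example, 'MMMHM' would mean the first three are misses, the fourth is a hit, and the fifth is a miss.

LFU simulation (capacity=5):
  1. access R: MISS. Cache: [R(c=1)]
  2. access R: HIT, count now 2. Cache: [R(c=2)]
  3. access O: MISS. Cache: [O(c=1) R(c=2)]
  4. access V: MISS. Cache: [O(c=1) V(c=1) R(c=2)]
  5. access V: HIT, count now 2. Cache: [O(c=1) R(c=2) V(c=2)]
  6. access O: HIT, count now 2. Cache: [R(c=2) V(c=2) O(c=2)]
  7. access R: HIT, count now 3. Cache: [V(c=2) O(c=2) R(c=3)]
  8. access R: HIT, count now 4. Cache: [V(c=2) O(c=2) R(c=4)]
  9. access R: HIT, count now 5. Cache: [V(c=2) O(c=2) R(c=5)]
  10. access R: HIT, count now 6. Cache: [V(c=2) O(c=2) R(c=6)]
  11. access R: HIT, count now 7. Cache: [V(c=2) O(c=2) R(c=7)]
  12. access Q: MISS. Cache: [Q(c=1) V(c=2) O(c=2) R(c=7)]
Total: 8 hits, 4 misses, 0 evictions

Answer: MHMMHHHHHHHM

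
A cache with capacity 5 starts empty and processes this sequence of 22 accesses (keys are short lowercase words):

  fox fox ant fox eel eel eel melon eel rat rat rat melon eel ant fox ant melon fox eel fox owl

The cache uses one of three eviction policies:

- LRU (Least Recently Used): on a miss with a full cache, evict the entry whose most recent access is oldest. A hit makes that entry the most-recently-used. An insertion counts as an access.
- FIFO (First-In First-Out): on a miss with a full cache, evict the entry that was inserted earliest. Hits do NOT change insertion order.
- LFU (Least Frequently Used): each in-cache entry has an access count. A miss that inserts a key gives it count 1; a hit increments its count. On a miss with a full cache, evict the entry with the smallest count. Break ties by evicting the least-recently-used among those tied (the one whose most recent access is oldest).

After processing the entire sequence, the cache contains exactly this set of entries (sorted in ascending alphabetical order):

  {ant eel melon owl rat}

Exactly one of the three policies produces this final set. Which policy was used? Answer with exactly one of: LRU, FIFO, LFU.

Answer: FIFO

Derivation:
Simulating under each policy and comparing final sets:
  LRU: final set = {ant eel fox melon owl} -> differs
  FIFO: final set = {ant eel melon owl rat} -> MATCHES target
  LFU: final set = {ant eel fox melon owl} -> differs
Only FIFO produces the target set.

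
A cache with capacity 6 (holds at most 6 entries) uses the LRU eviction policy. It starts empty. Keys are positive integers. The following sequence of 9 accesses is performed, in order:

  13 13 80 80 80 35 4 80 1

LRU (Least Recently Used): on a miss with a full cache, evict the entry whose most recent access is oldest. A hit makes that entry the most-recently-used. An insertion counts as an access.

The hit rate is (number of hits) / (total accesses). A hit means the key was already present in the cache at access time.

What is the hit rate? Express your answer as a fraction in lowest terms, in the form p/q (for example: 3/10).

Answer: 4/9

Derivation:
LRU simulation (capacity=6):
  1. access 13: MISS. Cache (LRU->MRU): [13]
  2. access 13: HIT. Cache (LRU->MRU): [13]
  3. access 80: MISS. Cache (LRU->MRU): [13 80]
  4. access 80: HIT. Cache (LRU->MRU): [13 80]
  5. access 80: HIT. Cache (LRU->MRU): [13 80]
  6. access 35: MISS. Cache (LRU->MRU): [13 80 35]
  7. access 4: MISS. Cache (LRU->MRU): [13 80 35 4]
  8. access 80: HIT. Cache (LRU->MRU): [13 35 4 80]
  9. access 1: MISS. Cache (LRU->MRU): [13 35 4 80 1]
Total: 4 hits, 5 misses, 0 evictions

Hit rate = 4/9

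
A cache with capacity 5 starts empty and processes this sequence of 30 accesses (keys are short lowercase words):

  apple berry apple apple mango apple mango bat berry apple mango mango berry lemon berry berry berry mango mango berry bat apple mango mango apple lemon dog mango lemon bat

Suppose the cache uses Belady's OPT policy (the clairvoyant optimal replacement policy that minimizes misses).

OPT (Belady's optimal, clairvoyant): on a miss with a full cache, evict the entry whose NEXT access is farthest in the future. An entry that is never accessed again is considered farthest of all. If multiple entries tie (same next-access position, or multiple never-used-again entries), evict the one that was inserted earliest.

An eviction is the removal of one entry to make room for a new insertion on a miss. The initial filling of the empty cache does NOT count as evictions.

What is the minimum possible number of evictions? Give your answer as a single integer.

Answer: 1

Derivation:
OPT (Belady) simulation (capacity=5):
  1. access apple: MISS. Cache: [apple]
  2. access berry: MISS. Cache: [apple berry]
  3. access apple: HIT. Next use of apple: step 4. Cache: [apple berry]
  4. access apple: HIT. Next use of apple: step 6. Cache: [apple berry]
  5. access mango: MISS. Cache: [apple berry mango]
  6. access apple: HIT. Next use of apple: step 10. Cache: [apple berry mango]
  7. access mango: HIT. Next use of mango: step 11. Cache: [apple berry mango]
  8. access bat: MISS. Cache: [apple berry mango bat]
  9. access berry: HIT. Next use of berry: step 13. Cache: [apple berry mango bat]
  10. access apple: HIT. Next use of apple: step 22. Cache: [apple berry mango bat]
  11. access mango: HIT. Next use of mango: step 12. Cache: [apple berry mango bat]
  12. access mango: HIT. Next use of mango: step 18. Cache: [apple berry mango bat]
  13. access berry: HIT. Next use of berry: step 15. Cache: [apple berry mango bat]
  14. access lemon: MISS. Cache: [apple berry mango bat lemon]
  15. access berry: HIT. Next use of berry: step 16. Cache: [apple berry mango bat lemon]
  16. access berry: HIT. Next use of berry: step 17. Cache: [apple berry mango bat lemon]
  17. access berry: HIT. Next use of berry: step 20. Cache: [apple berry mango bat lemon]
  18. access mango: HIT. Next use of mango: step 19. Cache: [apple berry mango bat lemon]
  19. access mango: HIT. Next use of mango: step 23. Cache: [apple berry mango bat lemon]
  20. access berry: HIT. Next use of berry: never. Cache: [apple berry mango bat lemon]
  21. access bat: HIT. Next use of bat: step 30. Cache: [apple berry mango bat lemon]
  22. access apple: HIT. Next use of apple: step 25. Cache: [apple berry mango bat lemon]
  23. access mango: HIT. Next use of mango: step 24. Cache: [apple berry mango bat lemon]
  24. access mango: HIT. Next use of mango: step 28. Cache: [apple berry mango bat lemon]
  25. access apple: HIT. Next use of apple: never. Cache: [apple berry mango bat lemon]
  26. access lemon: HIT. Next use of lemon: step 29. Cache: [apple berry mango bat lemon]
  27. access dog: MISS, evict apple (next use: never). Cache: [berry mango bat lemon dog]
  28. access mango: HIT. Next use of mango: never. Cache: [berry mango bat lemon dog]
  29. access lemon: HIT. Next use of lemon: never. Cache: [berry mango bat lemon dog]
  30. access bat: HIT. Next use of bat: never. Cache: [berry mango bat lemon dog]
Total: 24 hits, 6 misses, 1 evictions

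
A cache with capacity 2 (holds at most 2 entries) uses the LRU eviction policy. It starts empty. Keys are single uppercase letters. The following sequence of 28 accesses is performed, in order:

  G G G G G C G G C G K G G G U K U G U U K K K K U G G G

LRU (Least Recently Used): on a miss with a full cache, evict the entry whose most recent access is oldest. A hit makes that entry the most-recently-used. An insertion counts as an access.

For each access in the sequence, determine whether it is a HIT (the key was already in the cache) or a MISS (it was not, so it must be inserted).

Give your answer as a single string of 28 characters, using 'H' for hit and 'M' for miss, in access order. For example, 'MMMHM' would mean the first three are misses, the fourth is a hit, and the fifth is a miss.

LRU simulation (capacity=2):
  1. access G: MISS. Cache (LRU->MRU): [G]
  2. access G: HIT. Cache (LRU->MRU): [G]
  3. access G: HIT. Cache (LRU->MRU): [G]
  4. access G: HIT. Cache (LRU->MRU): [G]
  5. access G: HIT. Cache (LRU->MRU): [G]
  6. access C: MISS. Cache (LRU->MRU): [G C]
  7. access G: HIT. Cache (LRU->MRU): [C G]
  8. access G: HIT. Cache (LRU->MRU): [C G]
  9. access C: HIT. Cache (LRU->MRU): [G C]
  10. access G: HIT. Cache (LRU->MRU): [C G]
  11. access K: MISS, evict C. Cache (LRU->MRU): [G K]
  12. access G: HIT. Cache (LRU->MRU): [K G]
  13. access G: HIT. Cache (LRU->MRU): [K G]
  14. access G: HIT. Cache (LRU->MRU): [K G]
  15. access U: MISS, evict K. Cache (LRU->MRU): [G U]
  16. access K: MISS, evict G. Cache (LRU->MRU): [U K]
  17. access U: HIT. Cache (LRU->MRU): [K U]
  18. access G: MISS, evict K. Cache (LRU->MRU): [U G]
  19. access U: HIT. Cache (LRU->MRU): [G U]
  20. access U: HIT. Cache (LRU->MRU): [G U]
  21. access K: MISS, evict G. Cache (LRU->MRU): [U K]
  22. access K: HIT. Cache (LRU->MRU): [U K]
  23. access K: HIT. Cache (LRU->MRU): [U K]
  24. access K: HIT. Cache (LRU->MRU): [U K]
  25. access U: HIT. Cache (LRU->MRU): [K U]
  26. access G: MISS, evict K. Cache (LRU->MRU): [U G]
  27. access G: HIT. Cache (LRU->MRU): [U G]
  28. access G: HIT. Cache (LRU->MRU): [U G]
Total: 20 hits, 8 misses, 6 evictions

Answer: MHHHHMHHHHMHHHMMHMHHMHHHHMHH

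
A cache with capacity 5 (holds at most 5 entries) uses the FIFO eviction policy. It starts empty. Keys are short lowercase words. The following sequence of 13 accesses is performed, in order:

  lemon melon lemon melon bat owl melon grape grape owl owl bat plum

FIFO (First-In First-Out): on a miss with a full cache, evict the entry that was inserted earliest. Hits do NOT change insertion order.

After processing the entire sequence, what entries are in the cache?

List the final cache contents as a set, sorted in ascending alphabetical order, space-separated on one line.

Answer: bat grape melon owl plum

Derivation:
FIFO simulation (capacity=5):
  1. access lemon: MISS. Cache (old->new): [lemon]
  2. access melon: MISS. Cache (old->new): [lemon melon]
  3. access lemon: HIT. Cache (old->new): [lemon melon]
  4. access melon: HIT. Cache (old->new): [lemon melon]
  5. access bat: MISS. Cache (old->new): [lemon melon bat]
  6. access owl: MISS. Cache (old->new): [lemon melon bat owl]
  7. access melon: HIT. Cache (old->new): [lemon melon bat owl]
  8. access grape: MISS. Cache (old->new): [lemon melon bat owl grape]
  9. access grape: HIT. Cache (old->new): [lemon melon bat owl grape]
  10. access owl: HIT. Cache (old->new): [lemon melon bat owl grape]
  11. access owl: HIT. Cache (old->new): [lemon melon bat owl grape]
  12. access bat: HIT. Cache (old->new): [lemon melon bat owl grape]
  13. access plum: MISS, evict lemon. Cache (old->new): [melon bat owl grape plum]
Total: 7 hits, 6 misses, 1 evictions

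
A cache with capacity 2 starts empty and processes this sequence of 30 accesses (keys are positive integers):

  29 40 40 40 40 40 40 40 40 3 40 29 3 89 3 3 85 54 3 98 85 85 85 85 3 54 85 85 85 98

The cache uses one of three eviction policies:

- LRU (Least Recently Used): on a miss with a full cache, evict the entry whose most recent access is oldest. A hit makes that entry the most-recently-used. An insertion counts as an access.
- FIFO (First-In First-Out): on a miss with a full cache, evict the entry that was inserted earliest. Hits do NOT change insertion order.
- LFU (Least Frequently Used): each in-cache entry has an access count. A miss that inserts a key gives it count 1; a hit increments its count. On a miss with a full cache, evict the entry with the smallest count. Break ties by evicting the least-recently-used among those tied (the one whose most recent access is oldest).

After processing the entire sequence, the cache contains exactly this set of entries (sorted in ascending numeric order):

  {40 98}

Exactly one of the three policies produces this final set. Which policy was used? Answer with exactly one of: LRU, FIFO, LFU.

Answer: LFU

Derivation:
Simulating under each policy and comparing final sets:
  LRU: final set = {85 98} -> differs
  FIFO: final set = {85 98} -> differs
  LFU: final set = {40 98} -> MATCHES target
Only LFU produces the target set.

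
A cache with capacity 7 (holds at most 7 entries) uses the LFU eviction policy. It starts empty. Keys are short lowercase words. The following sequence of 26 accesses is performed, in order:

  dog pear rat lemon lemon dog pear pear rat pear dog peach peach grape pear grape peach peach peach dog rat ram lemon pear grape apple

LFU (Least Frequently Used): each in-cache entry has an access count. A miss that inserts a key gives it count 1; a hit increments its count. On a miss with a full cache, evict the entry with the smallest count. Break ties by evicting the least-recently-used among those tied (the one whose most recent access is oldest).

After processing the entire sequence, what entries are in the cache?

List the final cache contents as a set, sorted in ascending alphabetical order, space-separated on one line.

Answer: apple dog grape lemon peach pear rat

Derivation:
LFU simulation (capacity=7):
  1. access dog: MISS. Cache: [dog(c=1)]
  2. access pear: MISS. Cache: [dog(c=1) pear(c=1)]
  3. access rat: MISS. Cache: [dog(c=1) pear(c=1) rat(c=1)]
  4. access lemon: MISS. Cache: [dog(c=1) pear(c=1) rat(c=1) lemon(c=1)]
  5. access lemon: HIT, count now 2. Cache: [dog(c=1) pear(c=1) rat(c=1) lemon(c=2)]
  6. access dog: HIT, count now 2. Cache: [pear(c=1) rat(c=1) lemon(c=2) dog(c=2)]
  7. access pear: HIT, count now 2. Cache: [rat(c=1) lemon(c=2) dog(c=2) pear(c=2)]
  8. access pear: HIT, count now 3. Cache: [rat(c=1) lemon(c=2) dog(c=2) pear(c=3)]
  9. access rat: HIT, count now 2. Cache: [lemon(c=2) dog(c=2) rat(c=2) pear(c=3)]
  10. access pear: HIT, count now 4. Cache: [lemon(c=2) dog(c=2) rat(c=2) pear(c=4)]
  11. access dog: HIT, count now 3. Cache: [lemon(c=2) rat(c=2) dog(c=3) pear(c=4)]
  12. access peach: MISS. Cache: [peach(c=1) lemon(c=2) rat(c=2) dog(c=3) pear(c=4)]
  13. access peach: HIT, count now 2. Cache: [lemon(c=2) rat(c=2) peach(c=2) dog(c=3) pear(c=4)]
  14. access grape: MISS. Cache: [grape(c=1) lemon(c=2) rat(c=2) peach(c=2) dog(c=3) pear(c=4)]
  15. access pear: HIT, count now 5. Cache: [grape(c=1) lemon(c=2) rat(c=2) peach(c=2) dog(c=3) pear(c=5)]
  16. access grape: HIT, count now 2. Cache: [lemon(c=2) rat(c=2) peach(c=2) grape(c=2) dog(c=3) pear(c=5)]
  17. access peach: HIT, count now 3. Cache: [lemon(c=2) rat(c=2) grape(c=2) dog(c=3) peach(c=3) pear(c=5)]
  18. access peach: HIT, count now 4. Cache: [lemon(c=2) rat(c=2) grape(c=2) dog(c=3) peach(c=4) pear(c=5)]
  19. access peach: HIT, count now 5. Cache: [lemon(c=2) rat(c=2) grape(c=2) dog(c=3) pear(c=5) peach(c=5)]
  20. access dog: HIT, count now 4. Cache: [lemon(c=2) rat(c=2) grape(c=2) dog(c=4) pear(c=5) peach(c=5)]
  21. access rat: HIT, count now 3. Cache: [lemon(c=2) grape(c=2) rat(c=3) dog(c=4) pear(c=5) peach(c=5)]
  22. access ram: MISS. Cache: [ram(c=1) lemon(c=2) grape(c=2) rat(c=3) dog(c=4) pear(c=5) peach(c=5)]
  23. access lemon: HIT, count now 3. Cache: [ram(c=1) grape(c=2) rat(c=3) lemon(c=3) dog(c=4) pear(c=5) peach(c=5)]
  24. access pear: HIT, count now 6. Cache: [ram(c=1) grape(c=2) rat(c=3) lemon(c=3) dog(c=4) peach(c=5) pear(c=6)]
  25. access grape: HIT, count now 3. Cache: [ram(c=1) rat(c=3) lemon(c=3) grape(c=3) dog(c=4) peach(c=5) pear(c=6)]
  26. access apple: MISS, evict ram(c=1). Cache: [apple(c=1) rat(c=3) lemon(c=3) grape(c=3) dog(c=4) peach(c=5) pear(c=6)]
Total: 18 hits, 8 misses, 1 evictions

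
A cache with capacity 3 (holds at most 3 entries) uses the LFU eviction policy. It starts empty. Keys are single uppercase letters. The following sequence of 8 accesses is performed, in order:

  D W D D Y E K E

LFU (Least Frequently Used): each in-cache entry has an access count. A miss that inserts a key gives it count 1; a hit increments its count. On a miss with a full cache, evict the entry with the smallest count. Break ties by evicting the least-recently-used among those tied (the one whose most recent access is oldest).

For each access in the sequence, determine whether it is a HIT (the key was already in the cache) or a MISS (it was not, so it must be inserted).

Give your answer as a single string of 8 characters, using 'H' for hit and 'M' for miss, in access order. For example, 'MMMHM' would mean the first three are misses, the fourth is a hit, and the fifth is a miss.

Answer: MMHHMMMH

Derivation:
LFU simulation (capacity=3):
  1. access D: MISS. Cache: [D(c=1)]
  2. access W: MISS. Cache: [D(c=1) W(c=1)]
  3. access D: HIT, count now 2. Cache: [W(c=1) D(c=2)]
  4. access D: HIT, count now 3. Cache: [W(c=1) D(c=3)]
  5. access Y: MISS. Cache: [W(c=1) Y(c=1) D(c=3)]
  6. access E: MISS, evict W(c=1). Cache: [Y(c=1) E(c=1) D(c=3)]
  7. access K: MISS, evict Y(c=1). Cache: [E(c=1) K(c=1) D(c=3)]
  8. access E: HIT, count now 2. Cache: [K(c=1) E(c=2) D(c=3)]
Total: 3 hits, 5 misses, 2 evictions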